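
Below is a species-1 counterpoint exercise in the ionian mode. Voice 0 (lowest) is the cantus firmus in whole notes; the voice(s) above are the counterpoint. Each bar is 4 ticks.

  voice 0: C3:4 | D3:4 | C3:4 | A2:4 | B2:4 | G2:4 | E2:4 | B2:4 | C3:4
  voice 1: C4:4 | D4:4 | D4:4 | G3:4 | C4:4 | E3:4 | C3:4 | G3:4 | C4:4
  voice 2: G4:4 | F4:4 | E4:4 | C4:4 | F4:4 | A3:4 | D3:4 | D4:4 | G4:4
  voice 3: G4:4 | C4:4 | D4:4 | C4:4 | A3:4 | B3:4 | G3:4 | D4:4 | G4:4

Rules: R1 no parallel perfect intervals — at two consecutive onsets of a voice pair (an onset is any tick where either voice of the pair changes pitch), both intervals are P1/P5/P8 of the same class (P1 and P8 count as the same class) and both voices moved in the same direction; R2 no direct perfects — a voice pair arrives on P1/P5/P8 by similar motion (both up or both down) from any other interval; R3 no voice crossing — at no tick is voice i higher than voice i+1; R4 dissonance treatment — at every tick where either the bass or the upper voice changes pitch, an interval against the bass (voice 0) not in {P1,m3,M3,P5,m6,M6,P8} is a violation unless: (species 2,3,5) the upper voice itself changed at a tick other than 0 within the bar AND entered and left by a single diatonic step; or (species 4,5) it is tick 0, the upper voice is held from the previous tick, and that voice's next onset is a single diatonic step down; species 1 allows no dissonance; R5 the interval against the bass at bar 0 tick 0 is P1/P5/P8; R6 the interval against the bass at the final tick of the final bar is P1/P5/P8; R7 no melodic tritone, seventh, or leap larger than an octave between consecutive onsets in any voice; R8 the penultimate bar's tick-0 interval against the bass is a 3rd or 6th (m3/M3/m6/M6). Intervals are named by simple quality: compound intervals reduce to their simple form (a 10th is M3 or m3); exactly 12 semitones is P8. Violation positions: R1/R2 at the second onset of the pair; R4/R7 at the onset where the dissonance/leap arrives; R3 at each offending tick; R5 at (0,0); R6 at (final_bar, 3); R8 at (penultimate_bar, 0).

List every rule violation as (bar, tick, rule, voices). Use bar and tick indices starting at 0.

bar 0: v0=C3 v1=C4 v2=G4 v3=G4 downbeat P5
bar 1: v0=D3 v1=D4 v2=F4 v3=C4 downbeat m7
bar 2: v0=C3 v1=D4 v2=E4 v3=D4 downbeat M2
bar 3: v0=A2 v1=G3 v2=C4 v3=C4 downbeat m3
bar 4: v0=B2 v1=C4 v2=F4 v3=A3 downbeat m7
bar 5: v0=G2 v1=E3 v2=A3 v3=B3 downbeat M3
bar 6: v0=E2 v1=C3 v2=D3 v3=G3 downbeat m3
bar 7: v0=B2 v1=G3 v2=D4 v3=D4 downbeat m3
bar 8: v0=C3 v1=C4 v2=G4 v3=G4 downbeat P5
  -> R1 @ bar 1 tick 0 v(0, 1): C3/C4 P8 -> D3/D4 P8 similar
  -> R3 @ bar 1 tick 0 v(2, 3): F4 above C4
  -> R4 @ bar 1 tick 0 v(0, 3): D3/C4 m7 untreated
  -> R3 @ bar 1 tick 1 v(2, 3): F4 above C4
  -> R3 @ bar 1 tick 2 v(2, 3): F4 above C4
  -> R3 @ bar 1 tick 3 v(2, 3): F4 above C4
  -> R3 @ bar 2 tick 0 v(2, 3): E4 above D4
  -> R4 @ bar 2 tick 0 v(0, 1): C3/D4 M2 untreated
  -> R4 @ bar 2 tick 0 v(0, 3): C3/D4 M2 untreated
  -> R3 @ bar 2 tick 1 v(2, 3): E4 above D4
  -> R3 @ bar 2 tick 2 v(2, 3): E4 above D4
  -> R3 @ bar 2 tick 3 v(2, 3): E4 above D4
  -> R2 @ bar 3 tick 0 v(2, 3): E4/D4 M2 -> C4/C4 P1 similar
  -> R4 @ bar 3 tick 0 v(0, 1): A2/G3 m7 untreated
  -> R3 @ bar 4 tick 0 v(2, 3): F4 above A3
  -> R4 @ bar 4 tick 0 v(0, 1): B2/C4 m2 untreated
  -> R4 @ bar 4 tick 0 v(0, 2): B2/F4 TT untreated
  -> R4 @ bar 4 tick 0 v(0, 3): B2/A3 m7 untreated
  -> R3 @ bar 4 tick 1 v(2, 3): F4 above A3
  -> R3 @ bar 4 tick 2 v(2, 3): F4 above A3
  -> R3 @ bar 4 tick 3 v(2, 3): F4 above A3
  -> R4 @ bar 5 tick 0 v(0, 2): G2/A3 M2 untreated
  -> R1 @ bar 6 tick 0 v(1, 3): E3/B3 P5 -> C3/G3 P5 similar
  -> R4 @ bar 6 tick 0 v(0, 2): E2/D3 m7 untreated
  -> R1 @ bar 7 tick 0 v(1, 3): C3/G3 P5 -> G3/D4 P5 similar
  -> R2 @ bar 7 tick 0 v(1, 2): C3/D3 M2 -> G3/D4 P5 similar
  -> R2 @ bar 7 tick 0 v(2, 3): D3/G3 P4 -> D4/D4 P1 similar
  -> R1 @ bar 8 tick 0 v(1, 2): G3/D4 P5 -> C4/G4 P5 similar
  -> R1 @ bar 8 tick 0 v(1, 3): G3/D4 P5 -> C4/G4 P5 similar
  -> R1 @ bar 8 tick 0 v(2, 3): D4/D4 P1 -> G4/G4 P1 similar
  -> R2 @ bar 8 tick 0 v(0, 1): B2/G3 m6 -> C3/C4 P8 similar
  -> R2 @ bar 8 tick 0 v(0, 2): B2/D4 m3 -> C3/G4 P5 similar
  -> R2 @ bar 8 tick 0 v(0, 3): B2/D4 m3 -> C3/G4 P5 similar

(1, 0, R1, (0, 1))
(1, 0, R3, (2, 3))
(1, 0, R4, (0, 3))
(1, 1, R3, (2, 3))
(1, 2, R3, (2, 3))
(1, 3, R3, (2, 3))
(2, 0, R3, (2, 3))
(2, 0, R4, (0, 1))
(2, 0, R4, (0, 3))
(2, 1, R3, (2, 3))
(2, 2, R3, (2, 3))
(2, 3, R3, (2, 3))
(3, 0, R2, (2, 3))
(3, 0, R4, (0, 1))
(4, 0, R3, (2, 3))
(4, 0, R4, (0, 1))
(4, 0, R4, (0, 2))
(4, 0, R4, (0, 3))
(4, 1, R3, (2, 3))
(4, 2, R3, (2, 3))
(4, 3, R3, (2, 3))
(5, 0, R4, (0, 2))
(6, 0, R1, (1, 3))
(6, 0, R4, (0, 2))
(7, 0, R1, (1, 3))
(7, 0, R2, (1, 2))
(7, 0, R2, (2, 3))
(8, 0, R1, (1, 2))
(8, 0, R1, (1, 3))
(8, 0, R1, (2, 3))
(8, 0, R2, (0, 1))
(8, 0, R2, (0, 2))
(8, 0, R2, (0, 3))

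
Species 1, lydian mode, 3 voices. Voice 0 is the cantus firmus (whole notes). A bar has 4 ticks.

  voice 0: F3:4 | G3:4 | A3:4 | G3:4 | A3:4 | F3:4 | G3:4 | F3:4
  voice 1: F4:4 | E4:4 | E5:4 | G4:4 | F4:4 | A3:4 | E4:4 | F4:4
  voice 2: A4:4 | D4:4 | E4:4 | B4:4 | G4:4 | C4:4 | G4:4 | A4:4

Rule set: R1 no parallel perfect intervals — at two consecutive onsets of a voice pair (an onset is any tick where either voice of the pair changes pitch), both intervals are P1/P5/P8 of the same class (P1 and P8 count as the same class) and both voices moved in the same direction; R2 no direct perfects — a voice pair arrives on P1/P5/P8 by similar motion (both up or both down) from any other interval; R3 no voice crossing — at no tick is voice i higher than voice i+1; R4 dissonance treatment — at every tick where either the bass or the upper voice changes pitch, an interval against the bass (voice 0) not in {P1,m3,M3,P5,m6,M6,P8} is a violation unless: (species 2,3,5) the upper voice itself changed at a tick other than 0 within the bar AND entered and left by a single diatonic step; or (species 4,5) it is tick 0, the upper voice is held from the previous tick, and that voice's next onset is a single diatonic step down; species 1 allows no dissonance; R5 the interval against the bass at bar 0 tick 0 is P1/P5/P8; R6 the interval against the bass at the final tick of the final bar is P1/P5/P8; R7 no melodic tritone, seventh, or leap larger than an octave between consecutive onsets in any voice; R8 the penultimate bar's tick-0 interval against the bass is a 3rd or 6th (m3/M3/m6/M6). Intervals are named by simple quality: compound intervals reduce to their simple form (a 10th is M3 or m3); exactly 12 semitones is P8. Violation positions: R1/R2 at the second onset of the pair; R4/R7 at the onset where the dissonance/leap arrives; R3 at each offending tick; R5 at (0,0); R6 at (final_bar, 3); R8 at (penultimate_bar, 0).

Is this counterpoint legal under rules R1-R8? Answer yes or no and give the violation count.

bar 0: v0=F3 v1=F4 v2=A4 (M3)
bar 1: v0=G3 v1=E4 v2=D4 (P5)
bar 2: v0=A3 v1=E5 v2=E4 (P5)
bar 3: v0=G3 v1=G4 v2=B4 (M3)
bar 4: v0=A3 v1=F4 v2=G4 (m7)
bar 5: v0=F3 v1=A3 v2=C4 (P5)
bar 6: v0=G3 v1=E4 v2=G4 (P8)
bar 7: v0=F3 v1=F4 v2=A4 (M3)
  R5 @ bar0.0: opens on M3
  R3 @ bar1.0: E4 above D4
  R3 @ bar1.1: E4 above D4
  R3 @ bar1.2: E4 above D4
  R3 @ bar1.3: E4 above D4
  R1 @ bar2.0: G3/D4 P5 -> A3/E4 P5 similar
  R2 @ bar2.0: G3/E4 M6 -> A3/E5 P5 similar
  R2 @ bar2.0: E4/D4 M2 -> E5/E4 P8 similar
  R3 @ bar2.0: E5 above E4
  R3 @ bar2.1: E5 above E4
  R3 @ bar2.2: E5 above E4
  R3 @ bar2.3: E5 above E4
  R2 @ bar3.0: A3/E5 P5 -> G3/G4 P8 similar
  R4 @ bar4.0: A3/G4 m7 untreated
  R2 @ bar5.0: A3/G4 m7 -> F3/C4 P5 similar
  R2 @ bar6.0: F3/C4 P5 -> G3/G4 P8 similar
  R8 @ bar6.0: penult P8 not 3rd/6th
  R6 @ bar7.3: closes on M3

No (18 violations)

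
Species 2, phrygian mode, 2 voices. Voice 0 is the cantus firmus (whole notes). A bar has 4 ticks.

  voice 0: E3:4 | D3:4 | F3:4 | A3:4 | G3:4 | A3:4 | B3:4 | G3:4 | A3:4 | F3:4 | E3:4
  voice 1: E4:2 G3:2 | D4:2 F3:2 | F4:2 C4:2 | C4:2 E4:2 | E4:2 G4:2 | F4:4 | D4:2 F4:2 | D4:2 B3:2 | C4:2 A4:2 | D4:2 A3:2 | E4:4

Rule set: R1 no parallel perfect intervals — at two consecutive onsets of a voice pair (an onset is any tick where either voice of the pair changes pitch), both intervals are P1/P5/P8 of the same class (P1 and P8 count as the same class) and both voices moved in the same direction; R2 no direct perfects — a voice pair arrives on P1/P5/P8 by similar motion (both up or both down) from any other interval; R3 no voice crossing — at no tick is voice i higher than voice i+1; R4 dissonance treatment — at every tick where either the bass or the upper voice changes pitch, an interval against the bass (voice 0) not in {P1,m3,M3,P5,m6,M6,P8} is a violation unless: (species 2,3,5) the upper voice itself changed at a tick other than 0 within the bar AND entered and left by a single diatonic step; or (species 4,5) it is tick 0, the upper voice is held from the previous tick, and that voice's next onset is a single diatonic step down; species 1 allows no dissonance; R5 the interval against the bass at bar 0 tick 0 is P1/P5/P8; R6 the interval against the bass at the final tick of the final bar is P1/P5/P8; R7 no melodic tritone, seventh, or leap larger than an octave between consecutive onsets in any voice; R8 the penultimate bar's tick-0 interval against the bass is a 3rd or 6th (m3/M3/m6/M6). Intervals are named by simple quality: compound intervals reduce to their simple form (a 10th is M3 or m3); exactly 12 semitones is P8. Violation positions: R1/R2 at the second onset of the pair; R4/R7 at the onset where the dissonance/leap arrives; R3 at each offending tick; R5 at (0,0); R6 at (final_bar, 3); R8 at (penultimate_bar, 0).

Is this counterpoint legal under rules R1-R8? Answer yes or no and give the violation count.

bar 0: v0=E3 v1=E4 (P8)
bar 1: v0=D3 v1=D4 (P8)
bar 2: v0=F3 v1=F4 (P8)
bar 3: v0=A3 v1=C4 (m3)
bar 4: v0=G3 v1=E4 (M6)
bar 5: v0=A3 v1=F4 (m6)
bar 6: v0=B3 v1=D4 (m3)
bar 7: v0=G3 v1=D4 (P5)
bar 8: v0=A3 v1=C4 (m3)
bar 9: v0=F3 v1=D4 (M6)
bar 10: v0=E3 v1=E4 (P8)
  R2 @ bar2.0: D3/F3 m3 -> F3/F4 P8 similar
  R4 @ bar6.2: B3/F4 TT untreated
  R2 @ bar7.0: B3/F4 TT -> G3/D4 P5 similar

No (3 violations)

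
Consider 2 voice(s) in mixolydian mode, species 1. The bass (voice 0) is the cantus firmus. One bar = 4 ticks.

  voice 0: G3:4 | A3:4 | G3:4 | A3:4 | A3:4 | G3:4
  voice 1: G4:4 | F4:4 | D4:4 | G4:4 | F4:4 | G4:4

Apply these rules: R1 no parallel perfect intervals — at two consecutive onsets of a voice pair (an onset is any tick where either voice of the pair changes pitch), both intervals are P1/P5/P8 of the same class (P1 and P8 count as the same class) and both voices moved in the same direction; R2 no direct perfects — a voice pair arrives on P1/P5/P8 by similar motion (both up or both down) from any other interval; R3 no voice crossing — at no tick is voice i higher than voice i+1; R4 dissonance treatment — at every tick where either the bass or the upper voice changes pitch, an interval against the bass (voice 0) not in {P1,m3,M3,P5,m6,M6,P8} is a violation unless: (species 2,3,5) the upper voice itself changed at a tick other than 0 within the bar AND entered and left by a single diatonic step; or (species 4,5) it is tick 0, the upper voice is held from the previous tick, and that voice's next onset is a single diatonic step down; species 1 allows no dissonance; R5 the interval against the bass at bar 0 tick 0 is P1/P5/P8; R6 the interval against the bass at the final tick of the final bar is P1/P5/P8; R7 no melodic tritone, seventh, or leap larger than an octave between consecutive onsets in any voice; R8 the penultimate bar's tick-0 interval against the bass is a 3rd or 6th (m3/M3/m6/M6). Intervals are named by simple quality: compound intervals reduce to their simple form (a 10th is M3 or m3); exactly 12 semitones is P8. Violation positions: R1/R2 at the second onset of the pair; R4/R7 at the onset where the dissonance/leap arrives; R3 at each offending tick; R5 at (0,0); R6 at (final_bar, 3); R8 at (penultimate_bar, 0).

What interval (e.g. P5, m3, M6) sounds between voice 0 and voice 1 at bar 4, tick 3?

m6

voice 0=A3 voice 1=F4 -> m6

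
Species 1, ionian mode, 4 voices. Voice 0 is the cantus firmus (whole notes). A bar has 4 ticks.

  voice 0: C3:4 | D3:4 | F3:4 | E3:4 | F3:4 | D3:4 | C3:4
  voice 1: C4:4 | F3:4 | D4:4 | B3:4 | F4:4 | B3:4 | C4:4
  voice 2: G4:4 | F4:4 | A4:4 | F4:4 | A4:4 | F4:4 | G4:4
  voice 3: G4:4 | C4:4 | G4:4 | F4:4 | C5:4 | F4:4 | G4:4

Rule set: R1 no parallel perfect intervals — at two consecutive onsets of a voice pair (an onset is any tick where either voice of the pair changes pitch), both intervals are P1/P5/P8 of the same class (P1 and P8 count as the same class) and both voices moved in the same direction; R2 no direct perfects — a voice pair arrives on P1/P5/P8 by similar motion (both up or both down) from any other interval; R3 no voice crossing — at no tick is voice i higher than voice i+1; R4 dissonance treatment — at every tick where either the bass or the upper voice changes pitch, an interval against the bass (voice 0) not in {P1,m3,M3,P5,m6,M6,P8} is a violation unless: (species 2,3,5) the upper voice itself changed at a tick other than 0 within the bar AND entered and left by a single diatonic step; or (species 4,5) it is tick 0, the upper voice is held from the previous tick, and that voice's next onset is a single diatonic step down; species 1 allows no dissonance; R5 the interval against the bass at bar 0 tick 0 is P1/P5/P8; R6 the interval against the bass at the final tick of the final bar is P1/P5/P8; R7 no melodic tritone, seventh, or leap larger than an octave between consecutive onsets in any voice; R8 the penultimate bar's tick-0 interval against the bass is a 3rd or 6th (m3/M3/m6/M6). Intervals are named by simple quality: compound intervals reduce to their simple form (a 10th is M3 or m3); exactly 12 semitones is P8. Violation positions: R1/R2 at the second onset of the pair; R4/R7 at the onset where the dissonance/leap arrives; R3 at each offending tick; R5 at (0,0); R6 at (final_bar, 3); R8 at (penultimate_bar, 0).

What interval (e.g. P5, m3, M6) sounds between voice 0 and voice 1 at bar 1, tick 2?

voice 0=D3 voice 1=F3 -> m3

m3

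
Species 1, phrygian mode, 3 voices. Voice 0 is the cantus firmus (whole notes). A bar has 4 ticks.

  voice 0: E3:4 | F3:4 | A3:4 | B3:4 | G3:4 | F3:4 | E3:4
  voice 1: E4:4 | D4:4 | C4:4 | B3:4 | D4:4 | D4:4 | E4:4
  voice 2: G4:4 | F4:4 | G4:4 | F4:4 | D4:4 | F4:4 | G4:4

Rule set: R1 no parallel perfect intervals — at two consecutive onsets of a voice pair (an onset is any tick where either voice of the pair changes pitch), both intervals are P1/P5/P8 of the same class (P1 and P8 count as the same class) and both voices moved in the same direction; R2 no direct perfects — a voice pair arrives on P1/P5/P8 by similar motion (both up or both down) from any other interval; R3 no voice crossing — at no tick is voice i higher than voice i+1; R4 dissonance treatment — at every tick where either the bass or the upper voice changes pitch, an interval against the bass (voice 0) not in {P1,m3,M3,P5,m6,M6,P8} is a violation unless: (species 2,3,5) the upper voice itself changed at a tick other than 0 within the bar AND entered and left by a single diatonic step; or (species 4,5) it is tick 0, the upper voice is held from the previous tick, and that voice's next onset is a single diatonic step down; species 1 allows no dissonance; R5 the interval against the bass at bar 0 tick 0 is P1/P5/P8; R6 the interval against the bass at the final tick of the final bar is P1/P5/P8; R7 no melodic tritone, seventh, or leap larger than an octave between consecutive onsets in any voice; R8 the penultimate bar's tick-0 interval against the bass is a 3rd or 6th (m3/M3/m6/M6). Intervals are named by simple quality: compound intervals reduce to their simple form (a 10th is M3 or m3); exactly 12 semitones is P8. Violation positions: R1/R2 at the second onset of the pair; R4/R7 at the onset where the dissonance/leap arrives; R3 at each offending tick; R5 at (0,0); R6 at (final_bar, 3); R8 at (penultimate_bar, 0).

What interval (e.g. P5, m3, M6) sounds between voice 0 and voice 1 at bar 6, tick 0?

P8

voice 0=E3 voice 1=E4 -> P8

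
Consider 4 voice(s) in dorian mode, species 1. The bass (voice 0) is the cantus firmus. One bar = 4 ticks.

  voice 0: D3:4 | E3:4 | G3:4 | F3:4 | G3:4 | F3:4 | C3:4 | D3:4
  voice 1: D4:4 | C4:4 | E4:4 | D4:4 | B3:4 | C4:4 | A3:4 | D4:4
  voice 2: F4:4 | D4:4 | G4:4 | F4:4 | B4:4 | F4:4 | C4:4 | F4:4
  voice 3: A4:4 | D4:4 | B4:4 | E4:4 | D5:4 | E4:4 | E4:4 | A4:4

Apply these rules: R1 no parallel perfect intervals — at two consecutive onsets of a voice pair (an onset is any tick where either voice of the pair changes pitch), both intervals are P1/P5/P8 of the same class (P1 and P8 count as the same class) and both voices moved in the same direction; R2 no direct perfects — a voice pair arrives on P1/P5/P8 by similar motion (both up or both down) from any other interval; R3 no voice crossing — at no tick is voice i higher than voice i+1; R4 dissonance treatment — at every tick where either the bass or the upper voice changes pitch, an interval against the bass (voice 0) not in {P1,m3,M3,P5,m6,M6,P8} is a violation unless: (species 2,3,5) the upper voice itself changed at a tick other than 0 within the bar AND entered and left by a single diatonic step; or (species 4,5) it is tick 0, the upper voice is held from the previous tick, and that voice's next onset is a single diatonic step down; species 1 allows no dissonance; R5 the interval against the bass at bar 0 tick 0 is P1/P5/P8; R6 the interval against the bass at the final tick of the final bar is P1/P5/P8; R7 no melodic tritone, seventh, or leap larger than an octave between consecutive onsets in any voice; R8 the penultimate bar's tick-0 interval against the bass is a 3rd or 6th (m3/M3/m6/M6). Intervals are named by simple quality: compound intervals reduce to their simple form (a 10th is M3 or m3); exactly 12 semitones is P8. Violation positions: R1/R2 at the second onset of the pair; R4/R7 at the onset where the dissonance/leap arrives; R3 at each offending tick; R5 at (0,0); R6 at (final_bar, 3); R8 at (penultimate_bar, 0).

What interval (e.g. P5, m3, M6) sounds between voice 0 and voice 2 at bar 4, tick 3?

M3

voice 0=G3 voice 2=B4 -> M3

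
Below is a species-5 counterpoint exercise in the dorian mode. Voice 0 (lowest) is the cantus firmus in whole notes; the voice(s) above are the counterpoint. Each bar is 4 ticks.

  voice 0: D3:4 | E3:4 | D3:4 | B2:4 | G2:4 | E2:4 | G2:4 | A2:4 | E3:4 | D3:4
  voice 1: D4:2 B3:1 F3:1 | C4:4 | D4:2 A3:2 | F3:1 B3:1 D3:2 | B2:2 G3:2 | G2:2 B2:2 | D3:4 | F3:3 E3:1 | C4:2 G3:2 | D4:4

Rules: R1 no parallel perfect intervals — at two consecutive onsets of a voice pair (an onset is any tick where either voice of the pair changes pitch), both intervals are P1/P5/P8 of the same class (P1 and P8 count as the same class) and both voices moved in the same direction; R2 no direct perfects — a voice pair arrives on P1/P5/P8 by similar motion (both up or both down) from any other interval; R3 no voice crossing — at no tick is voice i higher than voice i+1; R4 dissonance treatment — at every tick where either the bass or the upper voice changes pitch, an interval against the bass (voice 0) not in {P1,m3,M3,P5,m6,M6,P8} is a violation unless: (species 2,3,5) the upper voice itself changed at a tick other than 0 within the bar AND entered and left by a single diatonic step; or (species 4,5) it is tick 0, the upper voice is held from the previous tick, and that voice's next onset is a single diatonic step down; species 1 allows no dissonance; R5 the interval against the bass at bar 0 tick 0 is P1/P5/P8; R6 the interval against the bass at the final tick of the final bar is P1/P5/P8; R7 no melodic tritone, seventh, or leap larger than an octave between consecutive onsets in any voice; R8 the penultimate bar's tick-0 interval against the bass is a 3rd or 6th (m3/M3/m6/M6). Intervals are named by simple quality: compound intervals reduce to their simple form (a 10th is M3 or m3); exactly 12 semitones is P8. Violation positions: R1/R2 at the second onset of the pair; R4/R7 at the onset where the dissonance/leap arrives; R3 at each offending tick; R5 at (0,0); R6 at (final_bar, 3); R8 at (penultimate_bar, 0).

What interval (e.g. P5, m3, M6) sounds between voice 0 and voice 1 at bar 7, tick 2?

m6

voice 0=A2 voice 1=F3 -> m6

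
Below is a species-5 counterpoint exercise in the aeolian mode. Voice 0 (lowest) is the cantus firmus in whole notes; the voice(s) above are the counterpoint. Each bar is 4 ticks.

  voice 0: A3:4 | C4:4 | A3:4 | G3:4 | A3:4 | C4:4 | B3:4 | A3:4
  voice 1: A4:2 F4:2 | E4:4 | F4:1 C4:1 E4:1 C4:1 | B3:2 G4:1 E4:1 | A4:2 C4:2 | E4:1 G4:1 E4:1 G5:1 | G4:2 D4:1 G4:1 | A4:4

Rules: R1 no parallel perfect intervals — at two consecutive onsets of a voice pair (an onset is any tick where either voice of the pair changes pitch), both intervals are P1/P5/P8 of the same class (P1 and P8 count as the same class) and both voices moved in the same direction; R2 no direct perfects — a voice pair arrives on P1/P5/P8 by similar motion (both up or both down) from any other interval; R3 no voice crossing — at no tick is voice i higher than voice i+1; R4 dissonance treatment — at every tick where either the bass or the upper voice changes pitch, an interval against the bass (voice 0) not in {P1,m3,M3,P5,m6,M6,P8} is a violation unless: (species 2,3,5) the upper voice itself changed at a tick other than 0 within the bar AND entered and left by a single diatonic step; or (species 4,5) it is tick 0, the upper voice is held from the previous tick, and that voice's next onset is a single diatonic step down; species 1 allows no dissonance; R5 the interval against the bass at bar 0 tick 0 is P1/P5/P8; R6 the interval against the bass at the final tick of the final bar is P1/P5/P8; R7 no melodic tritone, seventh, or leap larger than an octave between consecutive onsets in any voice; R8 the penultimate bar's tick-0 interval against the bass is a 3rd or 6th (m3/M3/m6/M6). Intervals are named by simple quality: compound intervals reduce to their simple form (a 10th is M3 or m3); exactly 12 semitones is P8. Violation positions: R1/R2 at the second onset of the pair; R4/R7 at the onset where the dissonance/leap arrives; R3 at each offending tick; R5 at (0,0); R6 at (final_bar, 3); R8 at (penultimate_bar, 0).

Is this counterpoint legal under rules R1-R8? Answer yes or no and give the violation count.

No (2 violations)

bar 0: v0=A3 v1=A4 (P8)
bar 1: v0=C4 v1=E4 (M3)
bar 2: v0=A3 v1=F4 (m6)
bar 3: v0=G3 v1=B3 (M3)
bar 4: v0=A3 v1=A4 (P8)
bar 5: v0=C4 v1=E4 (M3)
bar 6: v0=B3 v1=G4 (m6)
bar 7: v0=A3 v1=A4 (P8)
  R2 @ bar4.0: G3/E4 M6 -> A3/A4 P8 similar
  R7 @ bar5.3: E4->G5 leap 15st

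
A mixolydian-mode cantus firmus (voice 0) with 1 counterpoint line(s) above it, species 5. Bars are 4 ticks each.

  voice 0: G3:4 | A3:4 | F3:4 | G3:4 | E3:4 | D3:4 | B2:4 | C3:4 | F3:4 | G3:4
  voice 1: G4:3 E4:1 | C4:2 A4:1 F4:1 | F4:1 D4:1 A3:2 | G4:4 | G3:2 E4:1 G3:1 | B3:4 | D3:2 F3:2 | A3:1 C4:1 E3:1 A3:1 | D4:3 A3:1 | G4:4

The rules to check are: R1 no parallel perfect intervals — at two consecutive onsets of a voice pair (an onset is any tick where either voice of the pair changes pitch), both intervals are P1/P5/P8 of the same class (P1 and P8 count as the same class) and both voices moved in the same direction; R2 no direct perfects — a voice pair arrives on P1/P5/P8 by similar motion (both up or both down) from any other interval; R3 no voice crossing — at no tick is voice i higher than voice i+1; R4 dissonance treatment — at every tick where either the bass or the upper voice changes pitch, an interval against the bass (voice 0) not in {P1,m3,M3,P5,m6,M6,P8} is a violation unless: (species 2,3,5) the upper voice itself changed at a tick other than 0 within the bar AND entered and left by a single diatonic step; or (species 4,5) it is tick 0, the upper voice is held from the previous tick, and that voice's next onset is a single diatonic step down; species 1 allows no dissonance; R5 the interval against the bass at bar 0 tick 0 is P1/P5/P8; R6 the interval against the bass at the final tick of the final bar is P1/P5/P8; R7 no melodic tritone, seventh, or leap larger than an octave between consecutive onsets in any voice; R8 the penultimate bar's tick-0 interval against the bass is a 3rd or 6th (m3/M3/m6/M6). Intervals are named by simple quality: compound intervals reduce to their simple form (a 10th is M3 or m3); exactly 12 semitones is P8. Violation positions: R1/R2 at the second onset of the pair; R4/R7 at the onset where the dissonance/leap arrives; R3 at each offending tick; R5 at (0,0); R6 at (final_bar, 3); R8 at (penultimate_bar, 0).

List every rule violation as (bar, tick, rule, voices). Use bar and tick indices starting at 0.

bar 0: v0=G3 v1=G4 downbeat P8
bar 1: v0=A3 v1=C4 downbeat m3
bar 2: v0=F3 v1=F4 downbeat P8
bar 3: v0=G3 v1=G4 downbeat P8
bar 4: v0=E3 v1=G3 downbeat m3
bar 5: v0=D3 v1=B3 downbeat M6
bar 6: v0=B2 v1=D3 downbeat m3
bar 7: v0=C3 v1=A3 downbeat M6
bar 8: v0=F3 v1=D4 downbeat M6
bar 9: v0=G3 v1=G4 downbeat P8
  -> R2 @ bar 3 tick 0 v(0, 1): F3/A3 M3 -> G3/G4 P8 similar
  -> R7 @ bar 3 tick 0 v(1,): A3->G4 leap 10st
  -> R4 @ bar 6 tick 2 v(0, 1): B2/F3 TT untreated
  -> R2 @ bar 9 tick 0 v(0, 1): F3/A3 M3 -> G3/G4 P8 similar
  -> R7 @ bar 9 tick 0 v(1,): A3->G4 leap 10st

(3, 0, R2, (0, 1))
(3, 0, R7, (1,))
(6, 2, R4, (0, 1))
(9, 0, R2, (0, 1))
(9, 0, R7, (1,))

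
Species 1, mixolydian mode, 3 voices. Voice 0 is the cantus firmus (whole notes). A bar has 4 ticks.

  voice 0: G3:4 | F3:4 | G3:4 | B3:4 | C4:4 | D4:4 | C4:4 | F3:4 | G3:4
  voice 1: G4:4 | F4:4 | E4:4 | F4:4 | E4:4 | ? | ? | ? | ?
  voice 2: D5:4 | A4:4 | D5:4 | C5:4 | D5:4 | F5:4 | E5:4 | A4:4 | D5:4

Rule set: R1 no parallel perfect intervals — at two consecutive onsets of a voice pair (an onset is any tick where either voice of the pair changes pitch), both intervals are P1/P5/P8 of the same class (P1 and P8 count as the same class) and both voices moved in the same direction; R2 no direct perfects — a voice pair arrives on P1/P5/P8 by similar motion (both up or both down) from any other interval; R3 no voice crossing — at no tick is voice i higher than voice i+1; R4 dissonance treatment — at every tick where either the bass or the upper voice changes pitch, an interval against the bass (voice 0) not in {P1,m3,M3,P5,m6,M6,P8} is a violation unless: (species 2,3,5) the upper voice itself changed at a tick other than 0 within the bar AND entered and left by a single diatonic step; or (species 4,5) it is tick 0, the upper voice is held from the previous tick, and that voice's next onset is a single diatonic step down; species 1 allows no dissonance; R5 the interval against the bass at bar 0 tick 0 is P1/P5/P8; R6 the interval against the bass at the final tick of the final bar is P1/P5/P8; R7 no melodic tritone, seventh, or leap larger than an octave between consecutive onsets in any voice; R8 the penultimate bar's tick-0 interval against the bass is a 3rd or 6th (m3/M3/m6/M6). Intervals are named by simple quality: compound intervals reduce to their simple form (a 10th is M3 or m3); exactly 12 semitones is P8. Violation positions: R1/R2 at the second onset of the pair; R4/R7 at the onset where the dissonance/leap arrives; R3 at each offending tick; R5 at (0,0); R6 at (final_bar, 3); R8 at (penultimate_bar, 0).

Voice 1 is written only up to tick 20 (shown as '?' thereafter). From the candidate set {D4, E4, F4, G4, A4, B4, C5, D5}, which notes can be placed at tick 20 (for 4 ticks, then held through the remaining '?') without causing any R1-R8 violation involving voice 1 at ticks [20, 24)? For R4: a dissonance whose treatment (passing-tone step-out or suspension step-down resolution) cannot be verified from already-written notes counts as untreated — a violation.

D4: legal
E4: violates R4
F4: violates R2
G4: violates R4
A4: violates R2
B4: legal
C5: violates R4
D5: violates R2,R7

{B4, D4}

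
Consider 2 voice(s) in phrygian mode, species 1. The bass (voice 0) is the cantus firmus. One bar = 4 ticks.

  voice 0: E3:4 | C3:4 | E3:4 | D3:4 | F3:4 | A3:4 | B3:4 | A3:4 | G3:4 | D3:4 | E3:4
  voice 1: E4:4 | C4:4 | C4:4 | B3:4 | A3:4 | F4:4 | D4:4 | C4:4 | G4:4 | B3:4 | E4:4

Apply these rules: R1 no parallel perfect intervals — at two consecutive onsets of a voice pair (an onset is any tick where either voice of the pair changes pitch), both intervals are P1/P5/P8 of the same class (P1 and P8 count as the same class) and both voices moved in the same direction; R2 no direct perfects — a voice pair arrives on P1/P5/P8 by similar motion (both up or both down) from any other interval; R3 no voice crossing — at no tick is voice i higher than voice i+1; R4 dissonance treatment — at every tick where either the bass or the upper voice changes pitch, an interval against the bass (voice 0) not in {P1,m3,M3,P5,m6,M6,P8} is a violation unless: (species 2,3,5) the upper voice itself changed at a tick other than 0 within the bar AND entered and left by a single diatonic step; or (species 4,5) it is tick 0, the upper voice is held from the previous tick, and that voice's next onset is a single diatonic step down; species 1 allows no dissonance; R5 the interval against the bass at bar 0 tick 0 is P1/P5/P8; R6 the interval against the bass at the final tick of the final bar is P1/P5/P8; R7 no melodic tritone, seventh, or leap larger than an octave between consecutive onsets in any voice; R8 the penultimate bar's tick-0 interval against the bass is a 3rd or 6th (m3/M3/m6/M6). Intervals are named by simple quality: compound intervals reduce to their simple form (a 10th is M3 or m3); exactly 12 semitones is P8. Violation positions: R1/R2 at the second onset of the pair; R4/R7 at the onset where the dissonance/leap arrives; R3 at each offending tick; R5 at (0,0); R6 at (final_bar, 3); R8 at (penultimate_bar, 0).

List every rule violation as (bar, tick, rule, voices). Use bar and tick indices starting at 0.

bar 0: v0=E3 v1=E4 downbeat P8
bar 1: v0=C3 v1=C4 downbeat P8
bar 2: v0=E3 v1=C4 downbeat m6
bar 3: v0=D3 v1=B3 downbeat M6
bar 4: v0=F3 v1=A3 downbeat M3
bar 5: v0=A3 v1=F4 downbeat m6
bar 6: v0=B3 v1=D4 downbeat m3
bar 7: v0=A3 v1=C4 downbeat m3
bar 8: v0=G3 v1=G4 downbeat P8
bar 9: v0=D3 v1=B3 downbeat M6
bar 10: v0=E3 v1=E4 downbeat P8
  -> R1 @ bar 1 tick 0 v(0, 1): E3/E4 P8 -> C3/C4 P8 similar
  -> R2 @ bar 10 tick 0 v(0, 1): D3/B3 M6 -> E3/E4 P8 similar

(1, 0, R1, (0, 1))
(10, 0, R2, (0, 1))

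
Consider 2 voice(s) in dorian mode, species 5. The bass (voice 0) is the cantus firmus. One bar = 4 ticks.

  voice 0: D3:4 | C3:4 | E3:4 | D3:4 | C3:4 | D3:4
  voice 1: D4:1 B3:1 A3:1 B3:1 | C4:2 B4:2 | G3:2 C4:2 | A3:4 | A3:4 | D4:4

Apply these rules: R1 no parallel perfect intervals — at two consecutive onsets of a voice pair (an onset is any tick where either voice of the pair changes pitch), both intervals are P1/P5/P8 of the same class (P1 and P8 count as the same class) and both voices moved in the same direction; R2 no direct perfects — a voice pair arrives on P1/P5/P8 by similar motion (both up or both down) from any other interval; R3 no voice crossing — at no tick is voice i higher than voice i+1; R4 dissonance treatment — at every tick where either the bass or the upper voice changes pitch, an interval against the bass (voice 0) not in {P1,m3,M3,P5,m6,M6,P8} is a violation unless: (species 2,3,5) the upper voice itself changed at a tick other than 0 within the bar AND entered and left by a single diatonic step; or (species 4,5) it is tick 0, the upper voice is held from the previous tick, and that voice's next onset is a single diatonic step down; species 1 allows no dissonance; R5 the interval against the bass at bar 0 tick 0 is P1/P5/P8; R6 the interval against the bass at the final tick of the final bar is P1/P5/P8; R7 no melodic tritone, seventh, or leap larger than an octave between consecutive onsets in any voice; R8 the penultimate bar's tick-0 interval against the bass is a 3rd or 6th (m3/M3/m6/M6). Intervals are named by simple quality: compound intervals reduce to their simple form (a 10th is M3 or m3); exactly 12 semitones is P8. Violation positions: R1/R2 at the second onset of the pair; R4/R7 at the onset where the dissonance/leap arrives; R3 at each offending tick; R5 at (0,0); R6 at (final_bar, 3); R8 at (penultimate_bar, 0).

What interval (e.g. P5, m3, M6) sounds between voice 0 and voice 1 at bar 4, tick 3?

M6

voice 0=C3 voice 1=A3 -> M6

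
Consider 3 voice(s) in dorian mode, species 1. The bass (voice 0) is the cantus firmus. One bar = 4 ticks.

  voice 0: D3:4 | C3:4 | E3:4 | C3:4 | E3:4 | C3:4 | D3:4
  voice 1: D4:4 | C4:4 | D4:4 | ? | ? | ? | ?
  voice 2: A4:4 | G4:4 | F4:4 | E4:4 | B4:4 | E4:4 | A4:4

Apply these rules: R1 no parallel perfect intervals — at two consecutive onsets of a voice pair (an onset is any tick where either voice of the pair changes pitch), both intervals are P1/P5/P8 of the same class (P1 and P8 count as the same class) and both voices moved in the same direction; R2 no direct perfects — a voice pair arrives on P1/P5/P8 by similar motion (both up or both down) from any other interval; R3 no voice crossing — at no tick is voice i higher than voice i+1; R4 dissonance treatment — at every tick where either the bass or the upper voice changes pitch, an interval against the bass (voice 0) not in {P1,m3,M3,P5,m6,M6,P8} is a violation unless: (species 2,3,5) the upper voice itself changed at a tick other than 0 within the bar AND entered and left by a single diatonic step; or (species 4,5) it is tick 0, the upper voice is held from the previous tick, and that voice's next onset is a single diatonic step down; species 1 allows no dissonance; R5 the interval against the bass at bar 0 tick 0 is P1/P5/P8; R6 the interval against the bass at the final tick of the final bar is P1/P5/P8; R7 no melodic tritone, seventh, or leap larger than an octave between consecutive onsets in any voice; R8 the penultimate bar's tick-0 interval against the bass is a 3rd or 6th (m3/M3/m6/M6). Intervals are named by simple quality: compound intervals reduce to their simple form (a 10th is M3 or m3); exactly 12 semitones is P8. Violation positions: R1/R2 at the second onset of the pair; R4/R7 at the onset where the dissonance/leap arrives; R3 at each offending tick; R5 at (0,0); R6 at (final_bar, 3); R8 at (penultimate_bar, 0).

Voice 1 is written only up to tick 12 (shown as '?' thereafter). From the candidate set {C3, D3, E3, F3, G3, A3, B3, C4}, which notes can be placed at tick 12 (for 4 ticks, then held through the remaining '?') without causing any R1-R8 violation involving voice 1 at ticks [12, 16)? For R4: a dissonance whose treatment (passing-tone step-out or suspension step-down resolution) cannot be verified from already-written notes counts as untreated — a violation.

{}

C3: violates R2,R7
D3: violates R4
E3: violates R2,R7
F3: violates R4
G3: violates R2
A3: violates R2
B3: violates R4
C4: violates R2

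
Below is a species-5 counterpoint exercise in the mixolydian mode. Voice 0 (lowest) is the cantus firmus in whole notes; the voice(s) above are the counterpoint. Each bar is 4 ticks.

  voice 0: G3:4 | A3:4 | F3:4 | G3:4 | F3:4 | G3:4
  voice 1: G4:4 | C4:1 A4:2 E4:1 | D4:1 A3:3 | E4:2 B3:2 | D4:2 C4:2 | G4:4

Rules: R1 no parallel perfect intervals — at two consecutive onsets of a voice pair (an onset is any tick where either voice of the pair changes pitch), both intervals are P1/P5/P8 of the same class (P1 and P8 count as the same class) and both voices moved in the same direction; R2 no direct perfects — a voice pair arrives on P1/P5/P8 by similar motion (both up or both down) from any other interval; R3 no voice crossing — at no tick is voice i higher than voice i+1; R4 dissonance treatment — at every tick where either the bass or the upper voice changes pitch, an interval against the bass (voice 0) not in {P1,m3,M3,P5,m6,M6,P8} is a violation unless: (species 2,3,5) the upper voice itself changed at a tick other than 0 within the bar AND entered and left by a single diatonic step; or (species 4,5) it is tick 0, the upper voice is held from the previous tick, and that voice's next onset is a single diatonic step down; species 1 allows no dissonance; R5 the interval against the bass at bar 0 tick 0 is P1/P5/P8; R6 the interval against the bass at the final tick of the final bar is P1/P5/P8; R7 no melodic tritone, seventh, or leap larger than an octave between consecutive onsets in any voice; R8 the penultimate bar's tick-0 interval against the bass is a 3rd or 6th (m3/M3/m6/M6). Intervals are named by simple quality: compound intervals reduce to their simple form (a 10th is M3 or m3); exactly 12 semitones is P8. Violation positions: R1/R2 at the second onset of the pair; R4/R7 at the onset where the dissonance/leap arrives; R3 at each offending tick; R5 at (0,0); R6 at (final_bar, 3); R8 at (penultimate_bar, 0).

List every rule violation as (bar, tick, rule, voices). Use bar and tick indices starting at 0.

bar 0: v0=G3 v1=G4 downbeat P8
bar 1: v0=A3 v1=C4 downbeat m3
bar 2: v0=F3 v1=D4 downbeat M6
bar 3: v0=G3 v1=E4 downbeat M6
bar 4: v0=F3 v1=D4 downbeat M6
bar 5: v0=G3 v1=G4 downbeat P8
  -> R2 @ bar 5 tick 0 v(0, 1): F3/C4 P5 -> G3/G4 P8 similar

(5, 0, R2, (0, 1))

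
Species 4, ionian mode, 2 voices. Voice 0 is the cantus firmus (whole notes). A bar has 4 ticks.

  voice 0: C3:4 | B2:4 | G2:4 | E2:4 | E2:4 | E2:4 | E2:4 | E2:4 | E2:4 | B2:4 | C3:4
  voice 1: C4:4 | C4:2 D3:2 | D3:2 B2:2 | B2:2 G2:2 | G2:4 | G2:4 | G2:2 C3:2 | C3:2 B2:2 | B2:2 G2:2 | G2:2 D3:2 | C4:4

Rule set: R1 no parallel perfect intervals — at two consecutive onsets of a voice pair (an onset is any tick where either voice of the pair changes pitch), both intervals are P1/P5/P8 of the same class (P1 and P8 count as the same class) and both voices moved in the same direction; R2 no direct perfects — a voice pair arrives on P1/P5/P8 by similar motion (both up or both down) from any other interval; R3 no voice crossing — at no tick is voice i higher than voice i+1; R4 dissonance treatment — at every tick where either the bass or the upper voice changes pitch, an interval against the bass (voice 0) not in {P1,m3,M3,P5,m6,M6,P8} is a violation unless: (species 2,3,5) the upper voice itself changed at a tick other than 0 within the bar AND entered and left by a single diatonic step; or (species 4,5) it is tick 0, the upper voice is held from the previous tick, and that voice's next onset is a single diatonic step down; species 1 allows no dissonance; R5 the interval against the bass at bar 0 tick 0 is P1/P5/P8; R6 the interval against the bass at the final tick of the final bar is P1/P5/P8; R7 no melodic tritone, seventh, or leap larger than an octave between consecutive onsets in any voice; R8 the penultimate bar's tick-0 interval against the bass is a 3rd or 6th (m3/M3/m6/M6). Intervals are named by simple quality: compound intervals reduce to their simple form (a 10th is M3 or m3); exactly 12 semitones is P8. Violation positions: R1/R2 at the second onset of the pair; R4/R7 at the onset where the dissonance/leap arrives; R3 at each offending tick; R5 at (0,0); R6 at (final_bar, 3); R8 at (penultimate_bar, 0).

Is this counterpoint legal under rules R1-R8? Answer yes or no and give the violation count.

No (6 violations)

bar 0: v0=C3 v1=C4 (P8)
bar 1: v0=B2 v1=C4 (m2)
bar 2: v0=G2 v1=D3 (P5)
bar 3: v0=E2 v1=B2 (P5)
bar 4: v0=E2 v1=G2 (m3)
bar 5: v0=E2 v1=G2 (m3)
bar 6: v0=E2 v1=G2 (m3)
bar 7: v0=E2 v1=C3 (m6)
bar 8: v0=E2 v1=B2 (P5)
bar 9: v0=B2 v1=G2 (M3)
bar 10: v0=C3 v1=C4 (P8)
  R4 @ bar1.0: B2/C4 m2 untreated
  R7 @ bar1.2: C4->D3 leap 10st
  R3 @ bar9.0: B2 above G2
  R3 @ bar9.1: B2 above G2
  R2 @ bar10.0: B2/D3 m3 -> C3/C4 P8 similar
  R7 @ bar10.0: D3->C4 leap 10st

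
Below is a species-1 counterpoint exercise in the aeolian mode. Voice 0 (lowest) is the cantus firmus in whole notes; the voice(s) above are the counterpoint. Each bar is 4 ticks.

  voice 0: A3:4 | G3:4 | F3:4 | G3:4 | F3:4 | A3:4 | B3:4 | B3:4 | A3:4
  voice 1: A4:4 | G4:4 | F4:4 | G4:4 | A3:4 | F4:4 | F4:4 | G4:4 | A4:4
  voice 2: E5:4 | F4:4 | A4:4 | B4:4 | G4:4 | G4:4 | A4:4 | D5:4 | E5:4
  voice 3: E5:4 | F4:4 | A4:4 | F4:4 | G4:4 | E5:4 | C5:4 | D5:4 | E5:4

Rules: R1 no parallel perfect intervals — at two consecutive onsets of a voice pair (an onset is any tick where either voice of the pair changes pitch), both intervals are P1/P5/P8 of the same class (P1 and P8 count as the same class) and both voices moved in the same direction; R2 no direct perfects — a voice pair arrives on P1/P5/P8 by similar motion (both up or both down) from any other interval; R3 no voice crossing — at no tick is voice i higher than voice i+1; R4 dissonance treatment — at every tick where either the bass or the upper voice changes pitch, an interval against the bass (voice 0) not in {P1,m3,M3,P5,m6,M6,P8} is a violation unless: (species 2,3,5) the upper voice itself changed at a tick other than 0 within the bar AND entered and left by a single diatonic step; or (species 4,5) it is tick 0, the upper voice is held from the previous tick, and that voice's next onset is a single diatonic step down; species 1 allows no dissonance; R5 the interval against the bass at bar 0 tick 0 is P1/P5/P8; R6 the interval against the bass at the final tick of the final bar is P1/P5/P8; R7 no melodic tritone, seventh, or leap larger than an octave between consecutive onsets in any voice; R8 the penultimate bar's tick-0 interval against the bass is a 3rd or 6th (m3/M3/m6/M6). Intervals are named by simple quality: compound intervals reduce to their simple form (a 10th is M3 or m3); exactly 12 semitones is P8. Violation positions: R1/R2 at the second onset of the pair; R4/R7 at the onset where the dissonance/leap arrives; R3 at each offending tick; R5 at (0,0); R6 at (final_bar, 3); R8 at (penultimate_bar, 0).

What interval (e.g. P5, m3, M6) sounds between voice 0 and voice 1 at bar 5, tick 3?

voice 0=A3 voice 1=F4 -> m6

m6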